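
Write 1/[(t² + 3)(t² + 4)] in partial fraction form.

Coefficient matching gives A = C = 0, B = 1/(4-3) = 1, D = -B = -1
Result: 1/(t² + 3) - 1/(t² + 4)


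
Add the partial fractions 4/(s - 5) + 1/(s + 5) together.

Common denominator (s - 5)(s + 5). Numerator: 4(s + 5) + 1(s - 5) = (4s + 20) + (s - 5) = 5s + 15
Result: (5s + 15)/[(s - 5)(s + 5)]


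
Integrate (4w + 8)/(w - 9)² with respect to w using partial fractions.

Decompose: A = 4, B = 4·9 + 8 = 44, so (4w + 8)/(w - 9)² = 4/(w - 9) + 44/(w - 9)². Integrate: ∫ A/(w - 9) dw = 4 ln|(w - 9)|; ∫ B/(w - 9)² dw = -44/(w - 9). Sum: 4 ln|(w - 9)| - 44/(w - 9) + C


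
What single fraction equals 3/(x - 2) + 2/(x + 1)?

Common denominator (x - 2)(x + 1). Numerator: 3(x + 1) + 2(x - 2) = (3x + 3) + (2x - 4) = 5x - 1
Result: (5x - 1)/[(x - 2)(x + 1)]


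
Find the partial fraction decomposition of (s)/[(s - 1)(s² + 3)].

At s=1: P = (1·1 + 0)/(1² + 3) = 1/4. Q = -P = -1/4, R = 1 - 1·P = 3/4
Result: (1/4)/(s - 1) - ((1/4)s - 3/4)/(s² + 3)


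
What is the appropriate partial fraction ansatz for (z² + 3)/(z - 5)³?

Repeated linear factor (power 3): P/(z - 5) + Q/(z - 5)² + R/(z - 5)³


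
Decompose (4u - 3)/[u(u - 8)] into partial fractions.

At u=0: α = (4·0 - 3)/(0 - 8) = 3/8. At u=8: β = (4·8 - 3)/(8 - 0) = 29/8
Result: (3/8)/u + (29/8)/(u - 8)


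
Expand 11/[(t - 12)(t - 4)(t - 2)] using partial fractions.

Using cover-up method: P = 11/80, Q = -11/16, R = 11/20
Result: (11/80)/(t - 12) - (11/16)/(t - 4) + (11/20)/(t - 2)


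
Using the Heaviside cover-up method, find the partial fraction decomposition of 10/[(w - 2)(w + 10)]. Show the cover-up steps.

Cover (w - 2): set w=2, get A = 10/(2 + 10) = 5/6. Cover (w + 10): set w=-10, get B = 10/(-10 - 2) = -5/6.
Result: (5/6)/(w - 2) - (5/6)/(w + 10)


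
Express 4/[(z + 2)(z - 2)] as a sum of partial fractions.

4/(z + 2)(z - 2) = α/(z + 2) + β/(z - 2). α = 4/(-2 - 2) = -1, β = 4/(2 + 2) = 1
Result: -1/(z + 2) + 1/(z - 2)


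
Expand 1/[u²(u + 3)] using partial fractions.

Cover-up at u=-3: γ = 1/(-3 - 0)² = 1/9. Cover-up at u=0: β = 1/(0 + 3) = 1/3. Comparing u² coeff: α = -γ = -1/9
Result: (-1/9)/u + (1/3)/u² + (1/9)/(u + 3)


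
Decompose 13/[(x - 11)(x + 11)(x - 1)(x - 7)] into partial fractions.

Using Heaviside cover-up: (13/880)/(x - 11) - (13/4752)/(x + 11) + (13/720)/(x - 1) - (13/432)/(x - 7)


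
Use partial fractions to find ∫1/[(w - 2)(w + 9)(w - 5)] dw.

Cover-up: A = -1/33, B = 1/154, C = 1/42. Decomposition: (-1/33)/(w - 2) + (1/154)/(w + 9) + (1/42)/(w - 5). Integrate each term: (-1/33) ln|(w - 2)| + (1/154) ln|(w + 9)| + (1/42) ln|(w - 5)| + C


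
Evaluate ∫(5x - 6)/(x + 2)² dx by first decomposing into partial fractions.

Decompose: A = 5, B = 5·(-2) - 6 = -16, so (5x - 6)/(x + 2)² = 5/(x + 2) - 16/(x + 2)². Integrate: ∫ A/(x + 2) dx = 5 ln|(x + 2)|; ∫ B/(x + 2)² dx = 16/(x + 2). Sum: 5 ln|(x + 2)| + 16/(x + 2) + C


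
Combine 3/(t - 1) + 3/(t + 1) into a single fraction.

Common denominator (t - 1)(t + 1). Numerator: 3(t + 1) + 3(t - 1) = (3t + 3) + (3t - 3) = 6t
Result: (6t)/[(t - 1)(t + 1)]


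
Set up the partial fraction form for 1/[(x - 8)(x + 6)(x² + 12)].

Two linear + quadratic: P/(x - 8) + Q/(x + 6) + (Rx + S)/(x² + 12)


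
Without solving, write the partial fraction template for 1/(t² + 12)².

Repeated quadratic factor: (At + B)/(t² + 12) + (Ct + D)/(t² + 12)²


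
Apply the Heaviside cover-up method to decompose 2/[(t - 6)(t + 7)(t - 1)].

Cover (t - 6), t=6: P = 2/[(6 + 7)(6 - 1)] = 2/65. Cover (t + 7), t=-7: Q = 2/[(-7 - 6)(-7 - 1)] = 1/52. Cover (t - 1), t=1: R = 2/[(1 - 6)(1 + 7)] = -1/20.
Result: (2/65)/(t - 6) + (1/52)/(t + 7) - (1/20)/(t - 1)


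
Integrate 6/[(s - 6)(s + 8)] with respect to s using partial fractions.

Decompose: 6/[(s - 6)(s + 8)] = (3/7)/(s - 6) - (3/7)/(s + 8). Integrate each term: (3/7) ln|(s - 6)| - (3/7) ln|(s + 8)| + C


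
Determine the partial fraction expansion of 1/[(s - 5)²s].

Cover-up at s=0: R = 1/(0 - 5)² = 1/25. Cover-up at s=5: Q = 1/(5 - 0) = 1/5. Comparing s² coeff: P = -R = -1/25
Result: (-1/25)/(s - 5) + (1/5)/(s - 5)² + (1/25)/s


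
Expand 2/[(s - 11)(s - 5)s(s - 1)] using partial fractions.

Using Heaviside cover-up: (1/330)/(s - 11) - (1/60)/(s - 5) - (2/55)/s + (1/20)/(s - 1)


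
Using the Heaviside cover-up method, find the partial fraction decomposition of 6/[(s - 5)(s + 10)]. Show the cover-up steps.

Cover (s - 5): set s=5, get α = 6/(5 + 10) = 2/5. Cover (s + 10): set s=-10, get β = 6/(-10 - 5) = -2/5.
Result: (2/5)/(s - 5) - (2/5)/(s + 10)


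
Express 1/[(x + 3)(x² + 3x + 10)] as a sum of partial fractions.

Cover-up at x = -3: α = 1/((-3)² + 3·(-3) + 10) = 1/10. Then β = -α = -1/10, γ = -α·(3 - 3) = 0
Result: (1/10)/(x + 3) - ((1/10)x)/(x² + 3x + 10)


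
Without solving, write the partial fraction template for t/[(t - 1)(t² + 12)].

Linear + irreducible quadratic: α/(t - 1) + (βt + γ)/(t² + 12)


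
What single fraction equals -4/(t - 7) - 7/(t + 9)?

Common denominator (t - 7)(t + 9). Numerator: -4(t + 9) - 7(t - 7) = (-4t - 36) - (7t - 49) = -11t + 13
Result: (-11t + 13)/[(t - 7)(t + 9)]


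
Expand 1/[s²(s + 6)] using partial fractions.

Cover-up at s=-6: R = 1/(-6 - 0)² = 1/36. Cover-up at s=0: Q = 1/(0 + 6) = 1/6. Comparing s² coeff: P = -R = -1/36
Result: (-1/36)/s + (1/6)/s² + (1/36)/(s + 6)


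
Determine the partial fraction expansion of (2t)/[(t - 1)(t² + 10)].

At t=1: A = (2·1 + 0)/(1² + 10) = 2/11. B = -A = -2/11, C = 2 - 1·A = 20/11
Result: (2/11)/(t - 1) - ((2/11)t - 20/11)/(t² + 10)


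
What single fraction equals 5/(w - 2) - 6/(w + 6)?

Common denominator (w - 2)(w + 6). Numerator: 5(w + 6) - 6(w - 2) = (5w + 30) - (6w - 12) = -w + 42
Result: (-w + 42)/[(w - 2)(w + 6)]


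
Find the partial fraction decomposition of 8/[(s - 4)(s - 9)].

8/(s - 4)(s - 9) = P/(s - 4) + Q/(s - 9). P = 8/(4 - 9) = -8/5, Q = 8/(9 - 4) = 8/5
Result: (-8/5)/(s - 4) + (8/5)/(s - 9)


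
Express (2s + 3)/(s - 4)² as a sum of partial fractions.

(2s + 3) = P(s - 4) + Q. At s = 4: Q = 2·4 + 3 = 11. Coeff of s: P = 2
Result: 2/(s - 4) + 11/(s - 4)²


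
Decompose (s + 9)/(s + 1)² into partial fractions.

(s + 9) = A(s + 1) + B. At s = -1: B = 1·(-1) + 9 = 8. Coeff of s: A = 1
Result: 1/(s + 1) + 8/(s + 1)²


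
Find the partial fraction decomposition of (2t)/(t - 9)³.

(2t) = P(t - 9)² + Q(t - 9) + R. At t = 9: R = 2·9 + 0 = 18. Coefficients: P = 0, Q = 2
Result: 2/(t - 9)² + 18/(t - 9)³


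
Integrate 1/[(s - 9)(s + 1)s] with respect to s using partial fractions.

Cover-up: α = 1/90, β = 1/10, γ = -1/9. Decomposition: (1/90)/(s - 9) + (1/10)/(s + 1) - (1/9)/s. Integrate each term: (1/90) ln|(s - 9)| + (1/10) ln|(s + 1)| - (1/9) ln|s| + C


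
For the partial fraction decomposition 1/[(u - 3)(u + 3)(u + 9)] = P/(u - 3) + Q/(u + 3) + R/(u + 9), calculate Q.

Cover-up at u = -3: Q = 1/[(-3 - 3)(-3 + 9)] = 1/[(-6)(6)] = -1/36


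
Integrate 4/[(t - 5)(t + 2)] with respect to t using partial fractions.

Decompose: 4/[(t - 5)(t + 2)] = (4/7)/(t - 5) - (4/7)/(t + 2). Integrate each term: (4/7) ln|(t - 5)| - (4/7) ln|(t + 2)| + C


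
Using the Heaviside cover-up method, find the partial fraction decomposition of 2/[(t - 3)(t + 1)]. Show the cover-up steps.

Cover (t - 3): set t=3, get A = 2/(3 + 1) = 1/2. Cover (t + 1): set t=-1, get B = 2/(-1 - 3) = -1/2.
Result: (1/2)/(t - 3) - (1/2)/(t + 1)


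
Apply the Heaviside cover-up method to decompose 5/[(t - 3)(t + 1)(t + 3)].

Cover (t - 3), t=3: A = 5/[(3 + 1)(3 + 3)] = 5/24. Cover (t + 1), t=-1: B = 5/[(-1 - 3)(-1 + 3)] = -5/8. Cover (t + 3), t=-3: C = 5/[(-3 - 3)(-3 + 1)] = 5/12.
Result: (5/24)/(t - 3) - (5/8)/(t + 1) + (5/12)/(t + 3)


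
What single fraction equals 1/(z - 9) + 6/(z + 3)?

Common denominator (z - 9)(z + 3). Numerator: 1(z + 3) + 6(z - 9) = (z + 3) + (6z - 54) = 7z - 51
Result: (7z - 51)/[(z - 9)(z + 3)]


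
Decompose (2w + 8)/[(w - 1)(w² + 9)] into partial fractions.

At w=1: A = (2·1 + 8)/(1² + 9) = 1. B = -A = -1, C = 2 - 1·A = 1
Result: 1/(w - 1) - (w - 1)/(w² + 9)


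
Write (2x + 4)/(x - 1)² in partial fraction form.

(2x + 4) = P(x - 1) + Q. At x = 1: Q = 2·1 + 4 = 6. Coeff of x: P = 2
Result: 2/(x - 1) + 6/(x - 1)²


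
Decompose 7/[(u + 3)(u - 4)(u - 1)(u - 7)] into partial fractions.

Using Heaviside cover-up: (-1/40)/(u + 3) - (1/9)/(u - 4) + (7/72)/(u - 1) + (7/180)/(u - 7)


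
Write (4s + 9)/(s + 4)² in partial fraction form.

(4s + 9) = P(s + 4) + Q. At s = -4: Q = 4·(-4) + 9 = -7. Coeff of s: P = 4
Result: 4/(s + 4) - 7/(s + 4)²


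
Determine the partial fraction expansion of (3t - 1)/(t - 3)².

(3t - 1) = α(t - 3) + β. At t = 3: β = 3·3 - 1 = 8. Coeff of t: α = 3
Result: 3/(t - 3) + 8/(t - 3)²


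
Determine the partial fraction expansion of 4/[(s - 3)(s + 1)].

4/(s - 3)(s + 1) = P/(s - 3) + Q/(s + 1). P = 4/(3 + 1) = 1, Q = 4/(-1 - 3) = -1
Result: 1/(s - 3) - 1/(s + 1)


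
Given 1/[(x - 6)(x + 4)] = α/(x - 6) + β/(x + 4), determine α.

Cover-up at x = 6: α = 1/(6 + 4) = 1/10


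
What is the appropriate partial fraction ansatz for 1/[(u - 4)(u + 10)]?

Distinct linear factors: A/(u - 4) + B/(u + 10)


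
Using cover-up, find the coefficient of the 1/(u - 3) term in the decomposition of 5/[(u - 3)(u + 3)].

Cover (u - 3), set u=3: 5/((u + 3) at u=3) = 5/(6) = 5/6


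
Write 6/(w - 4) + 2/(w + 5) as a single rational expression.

Common denominator (w - 4)(w + 5). Numerator: 6(w + 5) + 2(w - 4) = (6w + 30) + (2w - 8) = 8w + 22
Result: (8w + 22)/[(w - 4)(w + 5)]


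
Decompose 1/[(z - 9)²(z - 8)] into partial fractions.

Cover-up at z=8: C = 1/(8 - 9)² = 1. Cover-up at z=9: B = 1/(9 - 8) = 1. Comparing z² coeff: A = -C = -1
Result: -1/(z - 9) + 1/(z - 9)² + 1/(z - 8)


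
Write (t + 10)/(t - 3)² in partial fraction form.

(t + 10) = P(t - 3) + Q. At t = 3: Q = 1·3 + 10 = 13. Coeff of t: P = 1
Result: 1/(t - 3) + 13/(t - 3)²


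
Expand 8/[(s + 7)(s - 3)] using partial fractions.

8/(s + 7)(s - 3) = α/(s + 7) + β/(s - 3). α = 8/(-7 - 3) = -4/5, β = 8/(3 + 7) = 4/5
Result: (-4/5)/(s + 7) + (4/5)/(s - 3)


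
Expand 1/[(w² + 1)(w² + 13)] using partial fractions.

Coefficient matching gives A = C = 0, B = 1/(13-1) = 1/12, D = -B = -1/12
Result: (1/12)/(w² + 1) - (1/12)/(w² + 13)


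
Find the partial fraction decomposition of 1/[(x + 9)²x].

Cover-up at x=0: R = 1/(0 + 9)² = 1/81. Cover-up at x=-9: Q = 1/(-9 - 0) = -1/9. Comparing x² coeff: P = -R = -1/81
Result: (-1/81)/(x + 9) - (1/9)/(x + 9)² + (1/81)/x


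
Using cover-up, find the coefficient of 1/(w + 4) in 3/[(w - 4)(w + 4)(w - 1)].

Cover (w + 4), set w=-4: 3/[(-4 - 4)(-4 - 1)] = 3/40


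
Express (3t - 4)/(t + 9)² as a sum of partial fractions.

(3t - 4) = P(t + 9) + Q. At t = -9: Q = 3·(-9) - 4 = -31. Coeff of t: P = 3
Result: 3/(t + 9) - 31/(t + 9)²


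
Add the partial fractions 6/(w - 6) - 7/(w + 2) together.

Common denominator (w - 6)(w + 2). Numerator: 6(w + 2) - 7(w - 6) = (6w + 12) - (7w - 42) = -w + 54
Result: (-w + 54)/[(w - 6)(w + 2)]


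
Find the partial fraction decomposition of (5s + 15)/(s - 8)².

(5s + 15) = P(s - 8) + Q. At s = 8: Q = 5·8 + 15 = 55. Coeff of s: P = 5
Result: 5/(s - 8) + 55/(s - 8)²


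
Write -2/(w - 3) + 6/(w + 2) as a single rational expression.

Common denominator (w - 3)(w + 2). Numerator: -2(w + 2) + 6(w - 3) = (-2w - 4) + (6w - 18) = 4w - 22
Result: (4w - 22)/[(w - 3)(w + 2)]


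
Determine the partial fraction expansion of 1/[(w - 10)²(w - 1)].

Cover-up at w=1: γ = 1/(1 - 10)² = 1/81. Cover-up at w=10: β = 1/(10 - 1) = 1/9. Comparing w² coeff: α = -γ = -1/81
Result: (-1/81)/(w - 10) + (1/9)/(w - 10)² + (1/81)/(w - 1)


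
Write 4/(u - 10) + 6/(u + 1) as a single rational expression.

Common denominator (u - 10)(u + 1). Numerator: 4(u + 1) + 6(u - 10) = (4u + 4) + (6u - 60) = 10u - 56
Result: (10u - 56)/[(u - 10)(u + 1)]


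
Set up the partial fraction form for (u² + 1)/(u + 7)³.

Repeated linear factor (power 3): α/(u + 7) + β/(u + 7)² + γ/(u + 7)³


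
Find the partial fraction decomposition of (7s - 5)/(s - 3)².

(7s - 5) = α(s - 3) + β. At s = 3: β = 7·3 - 5 = 16. Coeff of s: α = 7
Result: 7/(s - 3) + 16/(s - 3)²


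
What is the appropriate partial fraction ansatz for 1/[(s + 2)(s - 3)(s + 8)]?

Three distinct linear factors: A/(s + 2) + B/(s - 3) + C/(s + 8)


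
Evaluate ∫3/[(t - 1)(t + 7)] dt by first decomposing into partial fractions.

Decompose: 3/[(t - 1)(t + 7)] = (3/8)/(t - 1) - (3/8)/(t + 7). Integrate each term: (3/8) ln|(t - 1)| - (3/8) ln|(t + 7)| + C


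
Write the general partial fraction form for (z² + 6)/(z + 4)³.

Repeated linear factor (power 3): A/(z + 4) + B/(z + 4)² + C/(z + 4)³


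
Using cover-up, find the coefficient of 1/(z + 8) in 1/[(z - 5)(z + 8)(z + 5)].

Cover (z + 8), set z=-8: 1/[(-8 - 5)(-8 + 5)] = 1/39


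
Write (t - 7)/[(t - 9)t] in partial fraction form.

At t=9: P = (1·9 - 7)/(9 - 0) = 2/9. At t=0: Q = (1·0 - 7)/(0 - 9) = 7/9
Result: (2/9)/(t - 9) + (7/9)/t


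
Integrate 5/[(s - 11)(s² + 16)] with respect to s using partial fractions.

Cover-up at s=11: A = 5/(11²+16) = 5/137. Coeff matching: B = -5/137, C = -55/137. Decomposition: (5/137)/(s - 11) - ((5/137)s + 55/137)/(s² + 16). Integrate: linear → ln, quadratic → (1/2)ln + arctan: (5/137) ln|(s - 11)| - (5/274) ln(s² + 16) - (55/548) arctan(s/4) + C


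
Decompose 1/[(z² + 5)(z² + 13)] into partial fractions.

Coefficient matching gives A = C = 0, B = 1/(13-5) = 1/8, D = -B = -1/8
Result: (1/8)/(z² + 5) - (1/8)/(z² + 13)


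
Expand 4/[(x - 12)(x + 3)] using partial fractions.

4/(x - 12)(x + 3) = A/(x - 12) + B/(x + 3). A = 4/(12 + 3) = 4/15, B = 4/(-3 - 12) = -4/15
Result: (4/15)/(x - 12) - (4/15)/(x + 3)


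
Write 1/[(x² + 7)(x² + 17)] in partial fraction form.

Coefficient matching gives α = γ = 0, β = 1/(17-7) = 1/10, δ = -β = -1/10
Result: (1/10)/(x² + 7) - (1/10)/(x² + 17)


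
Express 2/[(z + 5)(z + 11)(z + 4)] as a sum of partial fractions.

Using cover-up method: α = -1/3, β = 1/21, γ = 2/7
Result: (-1/3)/(z + 5) + (1/21)/(z + 11) + (2/7)/(z + 4)


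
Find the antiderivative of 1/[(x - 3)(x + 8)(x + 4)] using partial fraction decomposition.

Cover-up: α = 1/77, β = 1/44, γ = -1/28. Decomposition: (1/77)/(x - 3) + (1/44)/(x + 8) - (1/28)/(x + 4). Integrate each term: (1/77) ln|(x - 3)| + (1/44) ln|(x + 8)| - (1/28) ln|(x + 4)| + C


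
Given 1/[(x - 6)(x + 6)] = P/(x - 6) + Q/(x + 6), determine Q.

Cover-up at x = -6: Q = 1/(-6 - 6) = -1/12


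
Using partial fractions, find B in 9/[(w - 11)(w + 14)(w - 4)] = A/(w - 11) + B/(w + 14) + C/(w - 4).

Cover-up at w = -14: B = 9/[(-14 - 11)(-14 - 4)] = 9/[(-25)(-18)] = 9/450 = 1/50


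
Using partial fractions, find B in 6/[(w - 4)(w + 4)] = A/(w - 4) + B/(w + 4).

Cover-up at w = -4: B = 6/(-4 - 4) = -6/8 = -3/4


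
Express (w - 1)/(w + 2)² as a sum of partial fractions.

(w - 1) = P(w + 2) + Q. At w = -2: Q = 1·(-2) - 1 = -3. Coeff of w: P = 1
Result: 1/(w + 2) - 3/(w + 2)²


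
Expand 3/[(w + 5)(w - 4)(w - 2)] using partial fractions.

Using cover-up method: α = 1/21, β = 1/6, γ = -3/14
Result: (1/21)/(w + 5) + (1/6)/(w - 4) - (3/14)/(w - 2)


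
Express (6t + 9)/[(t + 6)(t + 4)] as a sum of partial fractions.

At t=-6: P = (6·(-6) + 9)/(-6 + 4) = 27/2. At t=-4: Q = (6·(-4) + 9)/(-4 + 6) = -15/2
Result: (27/2)/(t + 6) - (15/2)/(t + 4)


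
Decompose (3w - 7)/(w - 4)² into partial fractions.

(3w - 7) = P(w - 4) + Q. At w = 4: Q = 3·4 - 7 = 5. Coeff of w: P = 3
Result: 3/(w - 4) + 5/(w - 4)²


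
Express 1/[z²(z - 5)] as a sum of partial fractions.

Cover-up at z=5: γ = 1/(5 - 0)² = 1/25. Cover-up at z=0: β = 1/(0 - 5) = -1/5. Comparing z² coeff: α = -γ = -1/25
Result: (-1/25)/z - (1/5)/z² + (1/25)/(z - 5)


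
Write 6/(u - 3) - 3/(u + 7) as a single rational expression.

Common denominator (u - 3)(u + 7). Numerator: 6(u + 7) - 3(u - 3) = (6u + 42) - (3u - 9) = 3u + 51
Result: (3u + 51)/[(u - 3)(u + 7)]


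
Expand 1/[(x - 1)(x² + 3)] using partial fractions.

Cover-up at x = 1: P = 1/(1² + 3) = 1/4. Then Q = -P = -1/4, R = -P·(0 + 1) = -1/4
Result: (1/4)/(x - 1) - ((1/4)x + 1/4)/(x² + 3)


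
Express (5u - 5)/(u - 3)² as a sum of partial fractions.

(5u - 5) = P(u - 3) + Q. At u = 3: Q = 5·3 - 5 = 10. Coeff of u: P = 5
Result: 5/(u - 3) + 10/(u - 3)²


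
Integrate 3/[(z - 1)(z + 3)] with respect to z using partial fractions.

Decompose: 3/[(z - 1)(z + 3)] = (3/4)/(z - 1) - (3/4)/(z + 3). Integrate each term: (3/4) ln|(z - 1)| - (3/4) ln|(z + 3)| + C


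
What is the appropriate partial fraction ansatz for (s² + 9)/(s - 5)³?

Repeated linear factor (power 3): A/(s - 5) + B/(s - 5)² + C/(s - 5)³


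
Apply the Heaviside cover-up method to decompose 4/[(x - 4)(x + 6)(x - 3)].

Cover (x - 4), x=4: α = 4/[(4 + 6)(4 - 3)] = 2/5. Cover (x + 6), x=-6: β = 4/[(-6 - 4)(-6 - 3)] = 2/45. Cover (x - 3), x=3: γ = 4/[(3 - 4)(3 + 6)] = -4/9.
Result: (2/5)/(x - 4) + (2/45)/(x + 6) - (4/9)/(x - 3)


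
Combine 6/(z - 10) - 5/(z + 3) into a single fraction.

Common denominator (z - 10)(z + 3). Numerator: 6(z + 3) - 5(z - 10) = (6z + 18) - (5z - 50) = z + 68
Result: (z + 68)/[(z - 10)(z + 3)]


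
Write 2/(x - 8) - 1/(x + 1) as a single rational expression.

Common denominator (x - 8)(x + 1). Numerator: 2(x + 1) - 1(x - 8) = (2x + 2) - (x - 8) = x + 10
Result: (x + 10)/[(x - 8)(x + 1)]


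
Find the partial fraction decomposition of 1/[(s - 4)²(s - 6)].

Cover-up at s=6: C = 1/(6 - 4)² = 1/4. Cover-up at s=4: B = 1/(4 - 6) = -1/2. Comparing s² coeff: A = -C = -1/4
Result: (-1/4)/(s - 4) - (1/2)/(s - 4)² + (1/4)/(s - 6)


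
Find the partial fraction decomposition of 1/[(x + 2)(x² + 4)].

Cover-up at x = -2: α = 1/((-2)² + 4) = 1/8. Then β = -α = -1/8, γ = -α·(0 - 2) = 1/4
Result: (1/8)/(x + 2) - ((1/8)x - 1/4)/(x² + 4)


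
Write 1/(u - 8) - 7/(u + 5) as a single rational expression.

Common denominator (u - 8)(u + 5). Numerator: 1(u + 5) - 7(u - 8) = (u + 5) - (7u - 56) = -6u + 61
Result: (-6u + 61)/[(u - 8)(u + 5)]


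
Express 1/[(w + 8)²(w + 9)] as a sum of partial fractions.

Cover-up at w=-9: R = 1/(-9 + 8)² = 1. Cover-up at w=-8: Q = 1/(-8 + 9) = 1. Comparing w² coeff: P = -R = -1
Result: -1/(w + 8) + 1/(w + 8)² + 1/(w + 9)


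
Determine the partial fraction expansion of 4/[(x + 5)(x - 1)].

4/(x + 5)(x - 1) = A/(x + 5) + B/(x - 1). A = 4/(-5 - 1) = -2/3, B = 4/(1 + 5) = 2/3
Result: (-2/3)/(x + 5) + (2/3)/(x - 1)


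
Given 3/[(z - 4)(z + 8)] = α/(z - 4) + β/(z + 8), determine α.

Cover-up at z = 4: α = 3/(4 + 8) = 3/12 = 1/4


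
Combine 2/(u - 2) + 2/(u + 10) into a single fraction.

Common denominator (u - 2)(u + 10). Numerator: 2(u + 10) + 2(u - 2) = (2u + 20) + (2u - 4) = 4u + 16
Result: (4u + 16)/[(u - 2)(u + 10)]


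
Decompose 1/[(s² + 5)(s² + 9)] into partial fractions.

Coefficient matching gives A = C = 0, B = 1/(9-5) = 1/4, D = -B = -1/4
Result: (1/4)/(s² + 5) - (1/4)/(s² + 9)


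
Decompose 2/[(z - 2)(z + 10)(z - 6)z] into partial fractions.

Using Heaviside cover-up: (-1/48)/(z - 2) - (1/960)/(z + 10) + (1/192)/(z - 6) + (1/60)/z


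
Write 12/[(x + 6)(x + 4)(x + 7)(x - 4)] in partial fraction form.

Using Heaviside cover-up: (3/5)/(x + 6) - (1/4)/(x + 4) - (4/11)/(x + 7) + (3/220)/(x - 4)


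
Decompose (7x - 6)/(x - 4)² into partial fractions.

(7x - 6) = P(x - 4) + Q. At x = 4: Q = 7·4 - 6 = 22. Coeff of x: P = 7
Result: 7/(x - 4) + 22/(x - 4)²


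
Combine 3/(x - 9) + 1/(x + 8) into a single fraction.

Common denominator (x - 9)(x + 8). Numerator: 3(x + 8) + 1(x - 9) = (3x + 24) + (x - 9) = 4x + 15
Result: (4x + 15)/[(x - 9)(x + 8)]


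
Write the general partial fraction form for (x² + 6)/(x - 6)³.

Repeated linear factor (power 3): α/(x - 6) + β/(x - 6)² + γ/(x - 6)³


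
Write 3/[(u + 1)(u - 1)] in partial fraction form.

3/(u + 1)(u - 1) = α/(u + 1) + β/(u - 1). α = 3/(-1 - 1) = -3/2, β = 3/(1 + 1) = 3/2
Result: (-3/2)/(u + 1) + (3/2)/(u - 1)


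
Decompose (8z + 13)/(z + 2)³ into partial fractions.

(8z + 13) = P(z + 2)² + Q(z + 2) + R. At z = -2: R = 8·(-2) + 13 = -3. Coefficients: P = 0, Q = 8
Result: 8/(z + 2)² - 3/(z + 2)³


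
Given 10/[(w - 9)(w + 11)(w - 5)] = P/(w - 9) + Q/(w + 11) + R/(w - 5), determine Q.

Cover-up at w = -11: Q = 10/[(-11 - 9)(-11 - 5)] = 10/[(-20)(-16)] = 10/320 = 1/32


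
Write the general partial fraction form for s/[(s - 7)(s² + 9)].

Linear + irreducible quadratic: α/(s - 7) + (βs + γ)/(s² + 9)


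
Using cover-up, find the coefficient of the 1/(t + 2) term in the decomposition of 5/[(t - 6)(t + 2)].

Cover (t + 2), set t=-2: 5/((t - 6) at t=-2) = 5/(-8) = -5/8


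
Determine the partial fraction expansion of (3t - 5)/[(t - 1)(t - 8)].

At t=1: A = (3·1 - 5)/(1 - 8) = 2/7. At t=8: B = (3·8 - 5)/(8 - 1) = 19/7
Result: (2/7)/(t - 1) + (19/7)/(t - 8)


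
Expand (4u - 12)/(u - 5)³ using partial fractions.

(4u - 12) = A(u - 5)² + B(u - 5) + C. At u = 5: C = 4·5 - 12 = 8. Coefficients: A = 0, B = 4
Result: 4/(u - 5)² + 8/(u - 5)³


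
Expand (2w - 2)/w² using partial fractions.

(2w - 2) = αw + β. At w = 0: β = 2·0 - 2 = -2. Coeff of w: α = 2
Result: 2/w - 2/w²


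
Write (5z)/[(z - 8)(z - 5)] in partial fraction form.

At z=8: α = (5·8 + 0)/(8 - 5) = 40/3. At z=5: β = (5·5 + 0)/(5 - 8) = -25/3
Result: (40/3)/(z - 8) - (25/3)/(z - 5)


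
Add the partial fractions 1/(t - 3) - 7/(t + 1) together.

Common denominator (t - 3)(t + 1). Numerator: 1(t + 1) - 7(t - 3) = (t + 1) - (7t - 21) = -6t + 22
Result: (-6t + 22)/[(t - 3)(t + 1)]


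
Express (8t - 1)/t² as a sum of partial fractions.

(8t - 1) = αt + β. At t = 0: β = 8·0 - 1 = -1. Coeff of t: α = 8
Result: 8/t - 1/t²


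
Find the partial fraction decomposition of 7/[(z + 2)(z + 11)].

7/(z + 2)(z + 11) = A/(z + 2) + B/(z + 11). A = 7/(-2 + 11) = 7/9, B = 7/(-11 + 2) = -7/9
Result: (7/9)/(z + 2) - (7/9)/(z + 11)


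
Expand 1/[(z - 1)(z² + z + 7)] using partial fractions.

Cover-up at z = 1: A = 1/(1² + 1·1 + 7) = 1/9. Then B = -A = -1/9, C = -A·(1 + 1) = -2/9
Result: (1/9)/(z - 1) - ((1/9)z + 2/9)/(z² + z + 7)


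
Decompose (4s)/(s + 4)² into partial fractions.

(4s) = α(s + 4) + β. At s = -4: β = 4·(-4) + 0 = -16. Coeff of s: α = 4
Result: 4/(s + 4) - 16/(s + 4)²


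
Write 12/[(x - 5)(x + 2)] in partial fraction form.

12/(x - 5)(x + 2) = A/(x - 5) + B/(x + 2). A = 12/(5 + 2) = 12/7, B = 12/(-2 - 5) = -12/7
Result: (12/7)/(x - 5) - (12/7)/(x + 2)


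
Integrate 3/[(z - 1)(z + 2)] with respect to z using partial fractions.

Decompose: 3/[(z - 1)(z + 2)] = 1/(z - 1) - 1/(z + 2). Integrate each term: ln|(z - 1)| - ln|(z + 2)| + C


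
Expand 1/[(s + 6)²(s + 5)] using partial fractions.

Cover-up at s=-5: C = 1/(-5 + 6)² = 1. Cover-up at s=-6: B = 1/(-6 + 5) = -1. Comparing s² coeff: A = -C = -1
Result: -1/(s + 6) - 1/(s + 6)² + 1/(s + 5)


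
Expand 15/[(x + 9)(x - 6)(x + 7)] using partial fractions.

Using cover-up method: A = 1/2, B = 1/13, C = -15/26
Result: (1/2)/(x + 9) + (1/13)/(x - 6) - (15/26)/(x + 7)


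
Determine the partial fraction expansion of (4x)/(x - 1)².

(4x) = P(x - 1) + Q. At x = 1: Q = 4·1 + 0 = 4. Coeff of x: P = 4
Result: 4/(x - 1) + 4/(x - 1)²


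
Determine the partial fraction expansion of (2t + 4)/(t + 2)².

(2t + 4) = A(t + 2) + B. At t = -2: B = 2·(-2) + 4 = 0. Coeff of t: A = 2
Result: 2/(t + 2)


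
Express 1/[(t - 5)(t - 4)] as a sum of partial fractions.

1/(t - 5)(t - 4) = α/(t - 5) + β/(t - 4). α = 1/(5 - 4) = 1, β = 1/(4 - 5) = -1
Result: 1/(t - 5) - 1/(t - 4)


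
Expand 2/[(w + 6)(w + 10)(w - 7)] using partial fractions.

Using cover-up method: P = -1/26, Q = 1/34, R = 2/221
Result: (-1/26)/(w + 6) + (1/34)/(w + 10) + (2/221)/(w - 7)


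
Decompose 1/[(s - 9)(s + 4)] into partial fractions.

1/(s - 9)(s + 4) = α/(s - 9) + β/(s + 4). α = 1/(9 + 4) = 1/13, β = 1/(-4 - 9) = -1/13
Result: (1/13)/(s - 9) - (1/13)/(s + 4)


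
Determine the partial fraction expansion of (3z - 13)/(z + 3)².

(3z - 13) = P(z + 3) + Q. At z = -3: Q = 3·(-3) - 13 = -22. Coeff of z: P = 3
Result: 3/(z + 3) - 22/(z + 3)²


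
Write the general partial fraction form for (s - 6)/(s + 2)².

Repeated linear factor: α/(s + 2) + β/(s + 2)²


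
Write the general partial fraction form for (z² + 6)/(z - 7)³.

Repeated linear factor (power 3): P/(z - 7) + Q/(z - 7)² + R/(z - 7)³


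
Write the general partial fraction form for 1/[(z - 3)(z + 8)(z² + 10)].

Two linear + quadratic: P/(z - 3) + Q/(z + 8) + (Rz + S)/(z² + 10)


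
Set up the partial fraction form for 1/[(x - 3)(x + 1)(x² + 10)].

Two linear + quadratic: α/(x - 3) + β/(x + 1) + (γx + δ)/(x² + 10)


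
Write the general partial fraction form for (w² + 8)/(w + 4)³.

Repeated linear factor (power 3): A/(w + 4) + B/(w + 4)² + C/(w + 4)³


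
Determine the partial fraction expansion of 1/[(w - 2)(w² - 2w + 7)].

Cover-up at w = 2: P = 1/(2² - 2·2 + 7) = 1/7. Then Q = -P = -1/7, R = -P·(-2 + 2) = 0
Result: (1/7)/(w - 2) - ((1/7)w)/(w² - 2w + 7)


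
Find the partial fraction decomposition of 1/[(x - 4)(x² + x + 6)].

Cover-up at x = 4: α = 1/(4² + 1·4 + 6) = 1/26. Then β = -α = -1/26, γ = -α·(1 + 4) = -5/26
Result: (1/26)/(x - 4) - ((1/26)x + 5/26)/(x² + x + 6)


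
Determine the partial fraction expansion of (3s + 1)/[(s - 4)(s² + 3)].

At s=4: A = (3·4 + 1)/(4² + 3) = 13/19. B = -A = -13/19, C = 3 - 4·A = 5/19
Result: (13/19)/(s - 4) - ((13/19)s - 5/19)/(s² + 3)


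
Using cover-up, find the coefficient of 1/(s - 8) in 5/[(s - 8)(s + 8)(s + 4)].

Cover (s - 8), set s=8: 5/[(8 + 8)(8 + 4)] = 5/192


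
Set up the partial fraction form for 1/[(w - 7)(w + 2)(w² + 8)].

Two linear + quadratic: A/(w - 7) + B/(w + 2) + (Cw + D)/(w² + 8)


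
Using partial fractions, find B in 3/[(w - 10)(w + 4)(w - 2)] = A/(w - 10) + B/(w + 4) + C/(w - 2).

Cover-up at w = -4: B = 3/[(-4 - 10)(-4 - 2)] = 3/[(-14)(-6)] = 3/84 = 1/28


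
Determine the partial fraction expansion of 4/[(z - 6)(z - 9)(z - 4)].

Using cover-up method: P = -2/3, Q = 4/15, R = 2/5
Result: (-2/3)/(z - 6) + (4/15)/(z - 9) + (2/5)/(z - 4)


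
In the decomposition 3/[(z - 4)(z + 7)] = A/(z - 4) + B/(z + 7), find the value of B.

Cover-up at z = -7: B = 3/(-7 - 4) = -3/11


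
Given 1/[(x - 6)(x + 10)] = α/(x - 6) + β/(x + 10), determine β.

Cover-up at x = -10: β = 1/(-10 - 6) = -1/16


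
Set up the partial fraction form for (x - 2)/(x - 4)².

Repeated linear factor: A/(x - 4) + B/(x - 4)²


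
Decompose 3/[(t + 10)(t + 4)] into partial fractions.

3/(t + 10)(t + 4) = α/(t + 10) + β/(t + 4). α = 3/(-10 + 4) = -1/2, β = 3/(-4 + 10) = 1/2
Result: (-1/2)/(t + 10) + (1/2)/(t + 4)


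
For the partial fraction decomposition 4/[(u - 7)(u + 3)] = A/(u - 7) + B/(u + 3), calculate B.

Cover-up at u = -3: B = 4/(-3 - 7) = -4/10 = -2/5


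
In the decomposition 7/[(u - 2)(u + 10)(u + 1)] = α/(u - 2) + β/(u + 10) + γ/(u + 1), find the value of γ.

Cover-up at u = -1: γ = 7/[(-1 - 2)(-1 + 10)] = 7/[(-3)(9)] = -7/27


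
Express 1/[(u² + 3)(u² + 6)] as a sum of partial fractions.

Coefficient matching gives P = R = 0, Q = 1/(6-3) = 1/3, S = -Q = -1/3
Result: (1/3)/(u² + 3) - (1/3)/(u² + 6)


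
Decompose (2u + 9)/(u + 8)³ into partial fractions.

(2u + 9) = α(u + 8)² + β(u + 8) + γ. At u = -8: γ = 2·(-8) + 9 = -7. Coefficients: α = 0, β = 2
Result: 2/(u + 8)² - 7/(u + 8)³


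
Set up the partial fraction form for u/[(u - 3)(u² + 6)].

Linear + irreducible quadratic: α/(u - 3) + (βu + γ)/(u² + 6)


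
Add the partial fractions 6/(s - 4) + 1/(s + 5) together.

Common denominator (s - 4)(s + 5). Numerator: 6(s + 5) + 1(s - 4) = (6s + 30) + (s - 4) = 7s + 26
Result: (7s + 26)/[(s - 4)(s + 5)]


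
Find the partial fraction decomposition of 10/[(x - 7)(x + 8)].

10/(x - 7)(x + 8) = α/(x - 7) + β/(x + 8). α = 10/(7 + 8) = 2/3, β = 10/(-8 - 7) = -2/3
Result: (2/3)/(x - 7) - (2/3)/(x + 8)


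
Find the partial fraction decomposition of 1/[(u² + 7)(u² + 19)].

Coefficient matching gives P = R = 0, Q = 1/(19-7) = 1/12, S = -Q = -1/12
Result: (1/12)/(u² + 7) - (1/12)/(u² + 19)


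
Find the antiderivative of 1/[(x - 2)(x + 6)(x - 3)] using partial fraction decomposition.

Cover-up: P = -1/8, Q = 1/72, R = 1/9. Decomposition: (-1/8)/(x - 2) + (1/72)/(x + 6) + (1/9)/(x - 3). Integrate each term: (-1/8) ln|(x - 2)| + (1/72) ln|(x + 6)| + (1/9) ln|(x - 3)| + C


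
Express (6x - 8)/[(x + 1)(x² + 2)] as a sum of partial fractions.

At x=-1: A = (6·(-1) - 8)/((-1)² + 2) = -14/3. B = -A = 14/3, C = 6 - (-1)·A = 4/3
Result: (-14/3)/(x + 1) + ((14/3)x + 4/3)/(x² + 2)


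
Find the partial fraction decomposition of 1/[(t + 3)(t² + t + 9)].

Cover-up at t = -3: A = 1/((-3)² + 1·(-3) + 9) = 1/15. Then B = -A = -1/15, C = -A·(1 - 3) = 2/15
Result: (1/15)/(t + 3) - ((1/15)t - 2/15)/(t² + t + 9)


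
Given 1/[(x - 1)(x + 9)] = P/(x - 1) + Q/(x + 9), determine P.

Cover-up at x = 1: P = 1/(1 + 9) = 1/10


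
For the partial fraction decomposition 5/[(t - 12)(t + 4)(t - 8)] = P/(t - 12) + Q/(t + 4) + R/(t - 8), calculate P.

Cover-up at t = 12: P = 5/[(12 + 4)(12 - 8)] = 5/[(16)(4)] = 5/64


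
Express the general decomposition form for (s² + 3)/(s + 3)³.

Repeated linear factor (power 3): A/(s + 3) + B/(s + 3)² + C/(s + 3)³


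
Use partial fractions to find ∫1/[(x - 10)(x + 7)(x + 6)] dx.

Cover-up: P = 1/272, Q = 1/17, R = -1/16. Decomposition: (1/272)/(x - 10) + (1/17)/(x + 7) - (1/16)/(x + 6). Integrate each term: (1/272) ln|(x - 10)| + (1/17) ln|(x + 7)| - (1/16) ln|(x + 6)| + C


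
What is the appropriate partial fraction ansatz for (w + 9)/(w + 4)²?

Repeated linear factor: A/(w + 4) + B/(w + 4)²


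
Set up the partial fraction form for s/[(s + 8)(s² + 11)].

Linear + irreducible quadratic: α/(s + 8) + (βs + γ)/(s² + 11)


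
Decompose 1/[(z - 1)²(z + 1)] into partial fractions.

Cover-up at z=-1: R = 1/(-1 - 1)² = 1/4. Cover-up at z=1: Q = 1/(1 + 1) = 1/2. Comparing z² coeff: P = -R = -1/4
Result: (-1/4)/(z - 1) + (1/2)/(z - 1)² + (1/4)/(z + 1)


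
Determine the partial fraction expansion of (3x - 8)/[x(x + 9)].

At x=0: α = (3·0 - 8)/(0 + 9) = -8/9. At x=-9: β = (3·(-9) - 8)/(-9 - 0) = 35/9
Result: (-8/9)/x + (35/9)/(x + 9)


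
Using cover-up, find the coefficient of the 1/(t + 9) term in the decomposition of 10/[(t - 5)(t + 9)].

Cover (t + 9), set t=-9: 10/((t - 5) at t=-9) = 10/(-14) = -5/7


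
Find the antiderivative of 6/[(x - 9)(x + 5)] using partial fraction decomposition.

Decompose: 6/[(x - 9)(x + 5)] = (3/7)/(x - 9) - (3/7)/(x + 5). Integrate each term: (3/7) ln|(x - 9)| - (3/7) ln|(x + 5)| + C


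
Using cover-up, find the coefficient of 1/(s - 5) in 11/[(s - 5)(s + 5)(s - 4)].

Cover (s - 5), set s=5: 11/[(5 + 5)(5 - 4)] = 11/10


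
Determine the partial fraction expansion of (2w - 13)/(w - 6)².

(2w - 13) = A(w - 6) + B. At w = 6: B = 2·6 - 13 = -1. Coeff of w: A = 2
Result: 2/(w - 6) - 1/(w - 6)²


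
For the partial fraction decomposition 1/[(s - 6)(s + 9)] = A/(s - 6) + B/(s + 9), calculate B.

Cover-up at s = -9: B = 1/(-9 - 6) = -1/15


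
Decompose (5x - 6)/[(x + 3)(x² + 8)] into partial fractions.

At x=-3: α = (5·(-3) - 6)/((-3)² + 8) = -21/17. β = -α = 21/17, γ = 5 - (-3)·α = 22/17
Result: (-21/17)/(x + 3) + ((21/17)x + 22/17)/(x² + 8)


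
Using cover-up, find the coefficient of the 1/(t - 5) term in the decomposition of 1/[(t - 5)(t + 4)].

Cover (t - 5), set t=5: 1/((t + 4) at t=5) = 1/(9) = 1/9


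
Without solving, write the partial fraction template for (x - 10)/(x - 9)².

Repeated linear factor: A/(x - 9) + B/(x - 9)²


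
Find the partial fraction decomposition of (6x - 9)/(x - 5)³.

(6x - 9) = α(x - 5)² + β(x - 5) + γ. At x = 5: γ = 6·5 - 9 = 21. Coefficients: α = 0, β = 6
Result: 6/(x - 5)² + 21/(x - 5)³


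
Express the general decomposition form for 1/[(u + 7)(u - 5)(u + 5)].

Three distinct linear factors: P/(u + 7) + Q/(u - 5) + R/(u + 5)


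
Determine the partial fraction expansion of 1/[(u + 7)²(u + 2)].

Cover-up at u=-2: γ = 1/(-2 + 7)² = 1/25. Cover-up at u=-7: β = 1/(-7 + 2) = -1/5. Comparing u² coeff: α = -γ = -1/25
Result: (-1/25)/(u + 7) - (1/5)/(u + 7)² + (1/25)/(u + 2)


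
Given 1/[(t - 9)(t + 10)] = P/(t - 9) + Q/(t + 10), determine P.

Cover-up at t = 9: P = 1/(9 + 10) = 1/19


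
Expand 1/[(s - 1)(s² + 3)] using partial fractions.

Cover-up at s = 1: α = 1/(1² + 3) = 1/4. Then β = -α = -1/4, γ = -α·(0 + 1) = -1/4
Result: (1/4)/(s - 1) - ((1/4)s + 1/4)/(s² + 3)


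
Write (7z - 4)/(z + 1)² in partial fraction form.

(7z - 4) = α(z + 1) + β. At z = -1: β = 7·(-1) - 4 = -11. Coeff of z: α = 7
Result: 7/(z + 1) - 11/(z + 1)²


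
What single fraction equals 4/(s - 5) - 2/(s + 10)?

Common denominator (s - 5)(s + 10). Numerator: 4(s + 10) - 2(s - 5) = (4s + 40) - (2s - 10) = 2s + 50
Result: (2s + 50)/[(s - 5)(s + 10)]


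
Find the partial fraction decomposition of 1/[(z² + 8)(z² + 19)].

Coefficient matching gives α = γ = 0, β = 1/(19-8) = 1/11, δ = -β = -1/11
Result: (1/11)/(z² + 8) - (1/11)/(z² + 19)


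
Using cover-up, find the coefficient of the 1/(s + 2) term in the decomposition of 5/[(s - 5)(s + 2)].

Cover (s + 2), set s=-2: 5/((s - 5) at s=-2) = 5/(-7) = -5/7


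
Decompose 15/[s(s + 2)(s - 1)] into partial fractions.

Using cover-up method: A = -15/2, B = 5/2, C = 5
Result: (-15/2)/s + (5/2)/(s + 2) + 5/(s - 1)


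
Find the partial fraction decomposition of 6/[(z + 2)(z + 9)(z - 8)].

Using cover-up method: α = -3/35, β = 6/119, γ = 3/85
Result: (-3/35)/(z + 2) + (6/119)/(z + 9) + (3/85)/(z - 8)


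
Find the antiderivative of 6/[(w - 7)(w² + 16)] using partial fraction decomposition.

Cover-up at w=7: α = 6/(7²+16) = 6/65. Coeff matching: β = -6/65, γ = -42/65. Decomposition: (6/65)/(w - 7) - ((6/65)w + 42/65)/(w² + 16). Integrate: linear → ln, quadratic → (1/2)ln + arctan: (6/65) ln|(w - 7)| - (3/65) ln(w² + 16) - (21/130) arctan(w/4) + C


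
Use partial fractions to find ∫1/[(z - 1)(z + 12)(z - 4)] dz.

Cover-up: α = -1/39, β = 1/208, γ = 1/48. Decomposition: (-1/39)/(z - 1) + (1/208)/(z + 12) + (1/48)/(z - 4). Integrate each term: (-1/39) ln|(z - 1)| + (1/208) ln|(z + 12)| + (1/48) ln|(z - 4)| + C


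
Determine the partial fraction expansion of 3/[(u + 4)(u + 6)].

3/(u + 4)(u + 6) = P/(u + 4) + Q/(u + 6). P = 3/(-4 + 6) = 3/2, Q = 3/(-6 + 4) = -3/2
Result: (3/2)/(u + 4) - (3/2)/(u + 6)


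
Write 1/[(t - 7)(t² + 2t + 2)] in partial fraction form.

Cover-up at t = 7: A = 1/(7² + 2·7 + 2) = 1/65. Then B = -A = -1/65, C = -A·(2 + 7) = -9/65
Result: (1/65)/(t - 7) - ((1/65)t + 9/65)/(t² + 2t + 2)


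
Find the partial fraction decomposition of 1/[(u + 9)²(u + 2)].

Cover-up at u=-2: R = 1/(-2 + 9)² = 1/49. Cover-up at u=-9: Q = 1/(-9 + 2) = -1/7. Comparing u² coeff: P = -R = -1/49
Result: (-1/49)/(u + 9) - (1/7)/(u + 9)² + (1/49)/(u + 2)


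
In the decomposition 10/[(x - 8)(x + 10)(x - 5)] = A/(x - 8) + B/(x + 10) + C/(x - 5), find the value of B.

Cover-up at x = -10: B = 10/[(-10 - 8)(-10 - 5)] = 10/[(-18)(-15)] = 10/270 = 1/27


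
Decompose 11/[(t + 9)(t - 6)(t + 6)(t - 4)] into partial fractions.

Using Heaviside cover-up: (-11/585)/(t + 9) + (11/360)/(t - 6) + (11/360)/(t + 6) - (11/260)/(t - 4)


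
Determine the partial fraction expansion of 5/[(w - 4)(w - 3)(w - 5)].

Using cover-up method: α = -5, β = 5/2, γ = 5/2
Result: -5/(w - 4) + (5/2)/(w - 3) + (5/2)/(w - 5)


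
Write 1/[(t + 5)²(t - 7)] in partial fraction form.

Cover-up at t=7: C = 1/(7 + 5)² = 1/144. Cover-up at t=-5: B = 1/(-5 - 7) = -1/12. Comparing t² coeff: A = -C = -1/144
Result: (-1/144)/(t + 5) - (1/12)/(t + 5)² + (1/144)/(t - 7)


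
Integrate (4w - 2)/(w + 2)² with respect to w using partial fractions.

Decompose: α = 4, β = 4·(-2) - 2 = -10, so (4w - 2)/(w + 2)² = 4/(w + 2) - 10/(w + 2)². Integrate: ∫ α/(w + 2) dw = 4 ln|(w + 2)|; ∫ β/(w + 2)² dw = 10/(w + 2). Sum: 4 ln|(w + 2)| + 10/(w + 2) + C


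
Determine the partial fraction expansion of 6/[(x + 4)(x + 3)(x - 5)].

Using cover-up method: P = 2/3, Q = -3/4, R = 1/12
Result: (2/3)/(x + 4) - (3/4)/(x + 3) + (1/12)/(x - 5)


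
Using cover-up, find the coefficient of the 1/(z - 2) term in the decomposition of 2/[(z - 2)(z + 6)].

Cover (z - 2), set z=2: 2/((z + 6) at z=2) = 2/(8) = 1/4


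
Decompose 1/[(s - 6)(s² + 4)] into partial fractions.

Cover-up at s = 6: α = 1/(6² + 4) = 1/40. Then β = -α = -1/40, γ = -α·(0 + 6) = -3/20
Result: (1/40)/(s - 6) - ((1/40)s + 3/20)/(s² + 4)


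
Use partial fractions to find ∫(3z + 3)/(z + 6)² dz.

Decompose: P = 3, Q = 3·(-6) + 3 = -15, so (3z + 3)/(z + 6)² = 3/(z + 6) - 15/(z + 6)². Integrate: ∫ P/(z + 6) dz = 3 ln|(z + 6)|; ∫ Q/(z + 6)² dz = 15/(z + 6). Sum: 3 ln|(z + 6)| + 15/(z + 6) + C


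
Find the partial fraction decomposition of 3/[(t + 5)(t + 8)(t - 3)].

Using cover-up method: α = -1/8, β = 1/11, γ = 3/88
Result: (-1/8)/(t + 5) + (1/11)/(t + 8) + (3/88)/(t - 3)


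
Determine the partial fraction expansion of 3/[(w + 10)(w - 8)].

3/(w + 10)(w - 8) = P/(w + 10) + Q/(w - 8). P = 3/(-10 - 8) = -1/6, Q = 3/(8 + 10) = 1/6
Result: (-1/6)/(w + 10) + (1/6)/(w - 8)


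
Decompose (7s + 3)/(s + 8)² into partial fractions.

(7s + 3) = α(s + 8) + β. At s = -8: β = 7·(-8) + 3 = -53. Coeff of s: α = 7
Result: 7/(s + 8) - 53/(s + 8)²


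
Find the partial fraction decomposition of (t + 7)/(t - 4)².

(t + 7) = P(t - 4) + Q. At t = 4: Q = 1·4 + 7 = 11. Coeff of t: P = 1
Result: 1/(t - 4) + 11/(t - 4)²


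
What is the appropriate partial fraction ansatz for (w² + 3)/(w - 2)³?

Repeated linear factor (power 3): α/(w - 2) + β/(w - 2)² + γ/(w - 2)³


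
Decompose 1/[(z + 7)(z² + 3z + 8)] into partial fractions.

Cover-up at z = -7: A = 1/((-7)² + 3·(-7) + 8) = 1/36. Then B = -A = -1/36, C = -A·(3 - 7) = 1/9
Result: (1/36)/(z + 7) - ((1/36)z - 1/9)/(z² + 3z + 8)


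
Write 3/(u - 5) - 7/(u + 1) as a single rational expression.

Common denominator (u - 5)(u + 1). Numerator: 3(u + 1) - 7(u - 5) = (3u + 3) - (7u - 35) = -4u + 38
Result: (-4u + 38)/[(u - 5)(u + 1)]


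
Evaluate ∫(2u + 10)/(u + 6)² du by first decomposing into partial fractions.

Decompose: P = 2, Q = 2·(-6) + 10 = -2, so (2u + 10)/(u + 6)² = 2/(u + 6) - 2/(u + 6)². Integrate: ∫ P/(u + 6) du = 2 ln|(u + 6)|; ∫ Q/(u + 6)² du = 2/(u + 6). Sum: 2 ln|(u + 6)| + 2/(u + 6) + C


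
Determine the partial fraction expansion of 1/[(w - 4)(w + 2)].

1/(w - 4)(w + 2) = P/(w - 4) + Q/(w + 2). P = 1/(4 + 2) = 1/6, Q = 1/(-2 - 4) = -1/6
Result: (1/6)/(w - 4) - (1/6)/(w + 2)
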